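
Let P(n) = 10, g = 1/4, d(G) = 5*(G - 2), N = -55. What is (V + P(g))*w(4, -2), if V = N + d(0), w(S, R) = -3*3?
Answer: 495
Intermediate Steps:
w(S, R) = -9
d(G) = -10 + 5*G (d(G) = 5*(-2 + G) = -10 + 5*G)
g = ¼ ≈ 0.25000
V = -65 (V = -55 + (-10 + 5*0) = -55 + (-10 + 0) = -55 - 10 = -65)
(V + P(g))*w(4, -2) = (-65 + 10)*(-9) = -55*(-9) = 495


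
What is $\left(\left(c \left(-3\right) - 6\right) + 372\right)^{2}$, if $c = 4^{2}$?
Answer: $101124$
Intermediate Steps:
$c = 16$
$\left(\left(c \left(-3\right) - 6\right) + 372\right)^{2} = \left(\left(16 \left(-3\right) - 6\right) + 372\right)^{2} = \left(\left(-48 - 6\right) + 372\right)^{2} = \left(-54 + 372\right)^{2} = 318^{2} = 101124$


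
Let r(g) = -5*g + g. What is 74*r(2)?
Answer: -592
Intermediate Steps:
r(g) = -4*g
74*r(2) = 74*(-4*2) = 74*(-8) = -592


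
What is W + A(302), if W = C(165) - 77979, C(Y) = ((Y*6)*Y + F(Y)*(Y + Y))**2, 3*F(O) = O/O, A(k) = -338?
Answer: 26719093283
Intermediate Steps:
F(O) = 1/3 (F(O) = (O/O)/3 = (1/3)*1 = 1/3)
C(Y) = (6*Y**2 + 2*Y/3)**2 (C(Y) = ((Y*6)*Y + (Y + Y)/3)**2 = ((6*Y)*Y + (2*Y)/3)**2 = (6*Y**2 + 2*Y/3)**2)
W = 26719093621 (W = (4/9)*165**2*(1 + 9*165)**2 - 77979 = (4/9)*27225*(1 + 1485)**2 - 77979 = (4/9)*27225*1486**2 - 77979 = (4/9)*27225*2208196 - 77979 = 26719171600 - 77979 = 26719093621)
W + A(302) = 26719093621 - 338 = 26719093283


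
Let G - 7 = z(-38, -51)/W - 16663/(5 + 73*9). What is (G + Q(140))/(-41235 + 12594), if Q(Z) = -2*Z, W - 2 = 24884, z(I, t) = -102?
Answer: 2456145089/235923535506 ≈ 0.010411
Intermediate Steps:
W = 24886 (W = 2 + 24884 = 24886)
G = -149710609/8237266 (G = 7 + (-102/24886 - 16663/(5 + 73*9)) = 7 + (-102*1/24886 - 16663/(5 + 657)) = 7 + (-51/12443 - 16663/662) = 7 - 207371471/8237266 = -149710609/8237266 ≈ -18.175)
(G + Q(140))/(-41235 + 12594) = (-149710609/8237266 - 2*140)/(-41235 + 12594) = (-149710609/8237266 - 280)/(-28641) = -2456145089/8237266*(-1/28641) = 2456145089/235923535506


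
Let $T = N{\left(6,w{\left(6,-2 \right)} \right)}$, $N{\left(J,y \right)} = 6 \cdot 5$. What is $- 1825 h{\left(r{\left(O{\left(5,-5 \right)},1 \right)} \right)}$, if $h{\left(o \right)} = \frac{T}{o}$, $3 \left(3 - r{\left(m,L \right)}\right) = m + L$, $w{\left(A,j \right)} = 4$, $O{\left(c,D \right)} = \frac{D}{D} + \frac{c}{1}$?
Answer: $-82125$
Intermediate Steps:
$O{\left(c,D \right)} = 1 + c$ ($O{\left(c,D \right)} = 1 + c 1 = 1 + c$)
$N{\left(J,y \right)} = 30$
$T = 30$
$r{\left(m,L \right)} = 3 - \frac{L}{3} - \frac{m}{3}$ ($r{\left(m,L \right)} = 3 - \frac{m + L}{3} = 3 - \frac{L + m}{3} = 3 - \left(\frac{L}{3} + \frac{m}{3}\right) = 3 - \frac{L}{3} - \frac{m}{3}$)
$h{\left(o \right)} = \frac{30}{o}$
$- 1825 h{\left(r{\left(O{\left(5,-5 \right)},1 \right)} \right)} = - 1825 \frac{30}{3 - \frac{1}{3} - \frac{1 + 5}{3}} = - 1825 \frac{30}{3 - \frac{1}{3} - 2} = - 1825 \frac{30}{\frac{2}{3}} = - 1825 \cdot 30 \cdot \frac{3}{2} = \left(-1825\right) 45 = -82125$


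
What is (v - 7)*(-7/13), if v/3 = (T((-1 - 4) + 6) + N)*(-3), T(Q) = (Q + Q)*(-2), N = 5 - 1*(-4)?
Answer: 28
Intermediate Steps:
N = 9 (N = 5 + 4 = 9)
T(Q) = -4*Q (T(Q) = (2*Q)*(-2) = -4*Q)
v = -45 (v = 3*((-4*((-1 - 4) + 6) + 9)*(-3)) = 3*((-4*(-5 + 6) + 9)*(-3)) = 3*((-4*1 + 9)*(-3)) = 3*((-4 + 9)*(-3)) = 3*(5*(-3)) = 3*(-15) = -45)
(v - 7)*(-7/13) = (-45 - 7)*(-7/13) = -(-364)/13 = -52*(-7/13) = 28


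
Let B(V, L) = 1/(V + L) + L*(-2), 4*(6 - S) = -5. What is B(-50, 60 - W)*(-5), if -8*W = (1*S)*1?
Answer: 3398445/5584 ≈ 608.60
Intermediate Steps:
S = 29/4 (S = 6 - ¼*(-5) = 6 + 5/4 = 29/4 ≈ 7.2500)
W = -29/32 (W = -1*(29/4)/8 = -29/32 ≈ -0.90625)
B(V, L) = 1/(L + V) - 2*L
B(-50, 60 - W)*(-5) = ((1 - 2*(60 - 1*(-29/32))² - 2*(60 - 1*(-29/32))*(-50))/((60 - 1*(-29/32)) - 50))*(-5) = ((1 - 2*(60 + 29/32)² - 2*(60 + 29/32)*(-50))/((60 + 29/32) - 50))*(-5) = ((1 - 2*(1949/32)² - 2*1949/32*(-50))/(1949/32 - 50))*(-5) = ((1 - 2*3798601/1024 + 48725/8)/(349/32))*(-5) = (32*(1 - 3798601/512 + 48725/8)/349)*(-5) = ((32/349)*(-679689/512))*(-5) = -679689/5584*(-5) = 3398445/5584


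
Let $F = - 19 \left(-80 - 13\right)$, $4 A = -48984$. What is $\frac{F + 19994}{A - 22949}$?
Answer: $- \frac{21761}{35195} \approx -0.6183$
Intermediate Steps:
$A = -12246$ ($A = \frac{1}{4} \left(-48984\right) = -12246$)
$F = 1767$ ($F = \left(-19\right) \left(-93\right) = 1767$)
$\frac{F + 19994}{A - 22949} = \frac{1767 + 19994}{-12246 - 22949} = \frac{21761}{-35195} = 21761 \left(- \frac{1}{35195}\right) = - \frac{21761}{35195}$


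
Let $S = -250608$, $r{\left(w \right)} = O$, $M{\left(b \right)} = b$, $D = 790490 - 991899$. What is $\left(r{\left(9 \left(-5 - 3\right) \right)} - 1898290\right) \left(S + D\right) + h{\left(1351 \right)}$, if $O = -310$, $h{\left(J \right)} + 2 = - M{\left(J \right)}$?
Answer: $858199474847$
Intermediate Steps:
$D = -201409$ ($D = 790490 - 991899 = -201409$)
$h{\left(J \right)} = -2 - J$
$r{\left(w \right)} = -310$
$\left(r{\left(9 \left(-5 - 3\right) \right)} - 1898290\right) \left(S + D\right) + h{\left(1351 \right)} = \left(-310 - 1898290\right) \left(-250608 - 201409\right) - 1353 = \left(-1898600\right) \left(-452017\right) - 1353 = 858199476200 - 1353 = 858199474847$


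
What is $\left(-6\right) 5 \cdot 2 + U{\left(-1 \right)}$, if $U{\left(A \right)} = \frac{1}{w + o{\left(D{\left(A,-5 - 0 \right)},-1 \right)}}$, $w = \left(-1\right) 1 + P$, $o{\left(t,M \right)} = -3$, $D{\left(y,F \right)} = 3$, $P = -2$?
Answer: $- \frac{361}{6} \approx -60.167$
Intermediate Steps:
$w = -3$ ($w = \left(-1\right) 1 - 2 = -1 - 2 = -3$)
$U{\left(A \right)} = - \frac{1}{6}$ ($U{\left(A \right)} = \frac{1}{-3 - 3} = \frac{1}{-6} = - \frac{1}{6}$)
$\left(-6\right) 5 \cdot 2 + U{\left(-1 \right)} = \left(-6\right) 5 \cdot 2 - \frac{1}{6} = \left(-30\right) 2 - \frac{1}{6} = -60 - \frac{1}{6} = - \frac{361}{6}$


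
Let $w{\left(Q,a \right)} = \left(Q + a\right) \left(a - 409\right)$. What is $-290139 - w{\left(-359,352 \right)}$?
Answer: $-290538$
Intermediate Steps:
$w{\left(Q,a \right)} = \left(-409 + a\right) \left(Q + a\right)$ ($w{\left(Q,a \right)} = \left(Q + a\right) \left(-409 + a\right) = \left(-409 + a\right) \left(Q + a\right)$)
$-290139 - w{\left(-359,352 \right)} = -290139 - \left(352^{2} - -146831 - 143968 - 126368\right) = -290139 - \left(123904 + 146831 - 143968 - 126368\right) = -290139 - 399 = -290538$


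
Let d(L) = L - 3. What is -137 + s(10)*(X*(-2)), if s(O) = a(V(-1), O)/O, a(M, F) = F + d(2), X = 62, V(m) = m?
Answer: -1243/5 ≈ -248.60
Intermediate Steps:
d(L) = -3 + L
a(M, F) = -1 + F (a(M, F) = F + (-3 + 2) = F - 1 = -1 + F)
s(O) = (-1 + O)/O
-137 + s(10)*(X*(-2)) = -137 + ((-1 + 10)/10)*(62*(-2)) = -137 + ((⅒)*9)*(-124) = -137 + (9/10)*(-124) = -137 - 558/5 = -1243/5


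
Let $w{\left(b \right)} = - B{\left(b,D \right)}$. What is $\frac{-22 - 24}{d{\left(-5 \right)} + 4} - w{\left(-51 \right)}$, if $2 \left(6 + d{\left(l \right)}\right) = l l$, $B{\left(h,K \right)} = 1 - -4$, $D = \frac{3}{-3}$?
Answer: $\frac{13}{21} \approx 0.61905$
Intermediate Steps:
$D = -1$ ($D = 3 \left(- \frac{1}{3}\right) = -1$)
$B{\left(h,K \right)} = 5$ ($B{\left(h,K \right)} = 1 + 4 = 5$)
$w{\left(b \right)} = -5$ ($w{\left(b \right)} = \left(-1\right) 5 = -5$)
$d{\left(l \right)} = -6 + \frac{l^{2}}{2}$ ($d{\left(l \right)} = -6 + \frac{l l}{2} = -6 + \frac{l^{2}}{2}$)
$\frac{-22 - 24}{d{\left(-5 \right)} + 4} - w{\left(-51 \right)} = \frac{-22 - 24}{\left(-6 + \frac{\left(-5\right)^{2}}{2}\right) + 4} - -5 = - \frac{46}{\left(-6 + \frac{1}{2} \cdot 25\right) + 4} + 5 = - \frac{46}{\left(-6 + \frac{25}{2}\right) + 4} + 5 = - \frac{46}{\frac{13}{2} + 4} + 5 = - \frac{46}{\frac{21}{2}} + 5 = \left(-46\right) \frac{2}{21} + 5 = - \frac{92}{21} + 5 = \frac{13}{21}$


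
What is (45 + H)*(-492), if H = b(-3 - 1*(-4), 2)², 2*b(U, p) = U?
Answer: -22263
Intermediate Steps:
b(U, p) = U/2
H = ¼ (H = ((-3 - 1*(-4))/2)² = ((-3 + 4)/2)² = ((½)*1)² = (½)² = ¼ ≈ 0.25000)
(45 + H)*(-492) = (45 + ¼)*(-492) = (181/4)*(-492) = -22263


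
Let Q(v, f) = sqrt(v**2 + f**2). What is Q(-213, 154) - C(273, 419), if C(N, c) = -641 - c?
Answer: 1060 + sqrt(69085) ≈ 1322.8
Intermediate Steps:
Q(v, f) = sqrt(f**2 + v**2)
Q(-213, 154) - C(273, 419) = sqrt(154**2 + (-213)**2) - (-641 - 1*419) = sqrt(23716 + 45369) - (-641 - 419) = sqrt(69085) - 1*(-1060) = sqrt(69085) + 1060 = 1060 + sqrt(69085)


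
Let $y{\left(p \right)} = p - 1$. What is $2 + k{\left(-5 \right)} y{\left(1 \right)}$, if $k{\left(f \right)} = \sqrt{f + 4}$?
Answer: $2$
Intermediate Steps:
$y{\left(p \right)} = -1 + p$
$k{\left(f \right)} = \sqrt{4 + f}$
$2 + k{\left(-5 \right)} y{\left(1 \right)} = 2 + \sqrt{4 - 5} \left(-1 + 1\right) = 2 + \sqrt{-1} \cdot 0 = 2 + i 0 = 2 + 0 = 2$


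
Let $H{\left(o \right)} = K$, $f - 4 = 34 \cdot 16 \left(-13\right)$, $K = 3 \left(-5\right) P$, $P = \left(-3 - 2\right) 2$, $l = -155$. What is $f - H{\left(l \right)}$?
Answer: $-7218$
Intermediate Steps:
$P = -10$ ($P = \left(-5\right) 2 = -10$)
$K = 150$ ($K = 3 \left(-5\right) \left(-10\right) = \left(-15\right) \left(-10\right) = 150$)
$f = -7068$ ($f = 4 + 34 \cdot 16 \left(-13\right) = 4 + 544 \left(-13\right) = 4 - 7072 = -7068$)
$H{\left(o \right)} = 150$
$f - H{\left(l \right)} = -7068 - 150 = -7218$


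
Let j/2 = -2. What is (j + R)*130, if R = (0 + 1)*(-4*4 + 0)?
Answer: -2600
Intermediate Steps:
j = -4 (j = 2*(-2) = -4)
R = -16 (R = 1*(-16 + 0) = 1*(-16) = -16)
(j + R)*130 = (-4 - 16)*130 = -20*130 = -2600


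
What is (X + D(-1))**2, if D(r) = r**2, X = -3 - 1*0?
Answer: 4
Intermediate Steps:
X = -3 (X = -3 + 0 = -3)
(X + D(-1))**2 = (-3 + (-1)**2)**2 = (-3 + 1)**2 = (-2)**2 = 4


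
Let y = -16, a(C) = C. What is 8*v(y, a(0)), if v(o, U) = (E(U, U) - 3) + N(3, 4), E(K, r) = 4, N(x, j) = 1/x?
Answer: 32/3 ≈ 10.667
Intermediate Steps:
v(o, U) = 4/3 (v(o, U) = (4 - 3) + 1/3 = 1 + ⅓ = 4/3)
8*v(y, a(0)) = 8*(4/3) = 32/3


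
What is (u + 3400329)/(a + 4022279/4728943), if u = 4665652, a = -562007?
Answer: -38143564388083/2657695046322 ≈ -14.352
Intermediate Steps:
(u + 3400329)/(a + 4022279/4728943) = (4665652 + 3400329)/(-562007 + 4022279/4728943) = 8065981/(-562007 + 4022279*(1/4728943)) = 8065981/(-562007 + 4022279/4728943) = 8065981/(-2657695046322/4728943) = 8065981*(-4728943/2657695046322) = -38143564388083/2657695046322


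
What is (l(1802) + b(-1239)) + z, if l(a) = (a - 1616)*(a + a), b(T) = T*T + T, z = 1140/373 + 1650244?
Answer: 1437718450/373 ≈ 3.8545e+6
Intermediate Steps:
z = 615542152/373 (z = 1140*(1/373) + 1650244 = 1140/373 + 1650244 = 615542152/373 ≈ 1.6502e+6)
b(T) = T + T² (b(T) = T² + T = T + T²)
l(a) = 2*a*(-1616 + a) (l(a) = (-1616 + a)*(2*a) = 2*a*(-1616 + a))
(l(1802) + b(-1239)) + z = (2*1802*(-1616 + 1802) - 1239*(1 - 1239)) + 615542152/373 = (2*1802*186 - 1239*(-1238)) + 615542152/373 = (670344 + 1533882) + 615542152/373 = 2204226 + 615542152/373 = 1437718450/373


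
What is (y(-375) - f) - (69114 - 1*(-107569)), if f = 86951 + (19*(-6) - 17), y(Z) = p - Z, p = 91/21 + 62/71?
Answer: -56045155/213 ≈ -2.6312e+5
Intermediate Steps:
p = 1109/213 (p = 91*(1/21) + 62*(1/71) = 13/3 + 62/71 = 1109/213 ≈ 5.2066)
y(Z) = 1109/213 - Z
f = 86820 (f = 86951 + (-114 - 17) = 86951 - 131 = 86820)
(y(-375) - f) - (69114 - 1*(-107569)) = ((1109/213 - 1*(-375)) - 1*86820) - (69114 - 1*(-107569)) = ((1109/213 + 375) - 86820) - (69114 + 107569) = (80984/213 - 86820) - 1*176683 = -18411676/213 - 176683 = -56045155/213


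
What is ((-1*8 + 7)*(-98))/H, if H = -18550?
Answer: -7/1325 ≈ -0.0052830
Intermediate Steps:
((-1*8 + 7)*(-98))/H = ((-1*8 + 7)*(-98))/(-18550) = ((-8 + 7)*(-98))*(-1/18550) = -1*(-98)*(-1/18550) = 98*(-1/18550) = -7/1325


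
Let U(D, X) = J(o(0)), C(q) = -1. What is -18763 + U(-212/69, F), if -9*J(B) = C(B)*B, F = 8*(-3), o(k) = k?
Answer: -18763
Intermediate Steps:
F = -24
J(B) = B/9 (J(B) = -(-1)*B/9 = B/9)
U(D, X) = 0 (U(D, X) = (1/9)*0 = 0)
-18763 + U(-212/69, F) = -18763 + 0 = -18763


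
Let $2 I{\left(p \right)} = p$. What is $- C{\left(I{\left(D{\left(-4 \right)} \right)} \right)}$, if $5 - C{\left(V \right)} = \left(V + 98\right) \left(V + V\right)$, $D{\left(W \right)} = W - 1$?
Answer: $- \frac{965}{2} \approx -482.5$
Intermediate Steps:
$D{\left(W \right)} = -1 + W$
$I{\left(p \right)} = \frac{p}{2}$
$C{\left(V \right)} = 5 - 2 V \left(98 + V\right)$ ($C{\left(V \right)} = 5 - \left(V + 98\right) \left(V + V\right) = 5 - \left(98 + V\right) 2 V = 5 - 2 V \left(98 + V\right)$)
$- C{\left(I{\left(D{\left(-4 \right)} \right)} \right)} = - (5 - 196 \frac{-1 - 4}{2} - 2 \left(\frac{-1 - 4}{2}\right)^{2}) = - (5 - 196 \cdot \frac{1}{2} \left(-5\right) - 2 \left(\frac{1}{2} \left(-5\right)\right)^{2}) = - (5 - -490 - 2 \left(- \frac{5}{2}\right)^{2}) = - (5 + 490 - \frac{25}{2}) = \left(-1\right) \frac{965}{2} = - \frac{965}{2}$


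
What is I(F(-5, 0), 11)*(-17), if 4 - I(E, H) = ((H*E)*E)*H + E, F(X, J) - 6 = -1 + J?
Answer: 51442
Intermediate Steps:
F(X, J) = 5 + J (F(X, J) = 6 + (-1 + J) = 5 + J)
I(E, H) = 4 - E - E²*H² (I(E, H) = 4 - (((H*E)*E)*H + E) = 4 - (((E*H)*E)*H + E) = 4 - ((H*E²)*H + E) = 4 - (E²*H² + E) = 4 - (E + E²*H²) = 4 + (-E - E²*H²) = 4 - E - E²*H²)
I(F(-5, 0), 11)*(-17) = (4 - (5 + 0) - 1*(5 + 0)²*11²)*(-17) = (4 - 1*5 - 1*5²*121)*(-17) = (4 - 5 - 1*25*121)*(-17) = (4 - 5 - 3025)*(-17) = -3026*(-17) = 51442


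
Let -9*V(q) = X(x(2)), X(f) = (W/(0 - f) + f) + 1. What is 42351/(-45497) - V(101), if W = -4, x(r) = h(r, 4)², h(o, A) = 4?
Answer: 538219/545964 ≈ 0.98581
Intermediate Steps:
x(r) = 16 (x(r) = 4² = 16)
X(f) = 1 + f + 4/f (X(f) = (-4/(0 - f) + f) + 1 = (-4*(-1/f) + f) + 1 = (-(-4)/f + f) + 1 = (4/f + f) + 1 = (f + 4/f) + 1 = 1 + f + 4/f)
V(q) = -23/12 (V(q) = -(1 + 16 + 4/16)/9 = -(1 + 16 + 4*(1/16))/9 = -(1 + 16 + ¼)/9 = -⅑*69/4 = -23/12)
42351/(-45497) - V(101) = 42351/(-45497) - 1*(-23/12) = 42351*(-1/45497) + 23/12 = -42351/45497 + 23/12 = 538219/545964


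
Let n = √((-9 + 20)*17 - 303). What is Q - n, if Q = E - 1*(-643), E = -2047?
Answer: -1404 - 2*I*√29 ≈ -1404.0 - 10.77*I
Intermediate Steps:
Q = -1404 (Q = -2047 - 1*(-643) = -2047 + 643 = -1404)
n = 2*I*√29 (n = √(11*17 - 303) = √(187 - 303) = √(-116) = 2*I*√29 ≈ 10.77*I)
Q - n = -1404 - 2*I*√29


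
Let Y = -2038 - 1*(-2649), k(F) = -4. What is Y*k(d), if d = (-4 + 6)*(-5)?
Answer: -2444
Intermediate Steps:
d = -10 (d = 2*(-5) = -10)
Y = 611 (Y = -2038 + 2649 = 611)
Y*k(d) = 611*(-4) = -2444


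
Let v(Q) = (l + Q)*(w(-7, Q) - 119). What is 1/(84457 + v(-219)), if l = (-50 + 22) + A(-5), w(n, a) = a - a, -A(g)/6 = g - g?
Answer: 1/113850 ≈ 8.7835e-6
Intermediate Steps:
A(g) = 0 (A(g) = -6*(g - g) = -6*0 = 0)
w(n, a) = 0
l = -28 (l = (-50 + 22) + 0 = -28 + 0 = -28)
v(Q) = 3332 - 119*Q (v(Q) = (-28 + Q)*(0 - 119) = (-28 + Q)*(-119) = 3332 - 119*Q)
1/(84457 + v(-219)) = 1/(84457 + (3332 - 119*(-219))) = 1/(84457 + (3332 + 26061)) = 1/(84457 + 29393) = 1/113850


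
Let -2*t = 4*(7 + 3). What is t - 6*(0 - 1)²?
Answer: -26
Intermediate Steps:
t = -20 (t = -2*(7 + 3) = -2*10 = -½*40 = -20)
t - 6*(0 - 1)² = -20 - 6*(0 - 1)² = -20 - 6*(-1)² = -20 - 6*1 = -20 - 6 = -26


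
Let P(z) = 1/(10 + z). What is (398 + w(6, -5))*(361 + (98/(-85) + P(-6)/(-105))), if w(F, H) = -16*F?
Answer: 387962941/3570 ≈ 1.0867e+5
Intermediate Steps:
(398 + w(6, -5))*(361 + (98/(-85) + P(-6)/(-105))) = (398 - 16*6)*(361 + (98/(-85) + 1/((10 - 6)*(-105)))) = (398 - 96)*(361 + (98*(-1/85) - 1/105/4)) = 302*(361 + (-98/85 + (¼)*(-1/105))) = 302*(361 + (-98/85 - 1/420)) = 302*(361 - 8249/7140) = 302*(2569291/7140) = 387962941/3570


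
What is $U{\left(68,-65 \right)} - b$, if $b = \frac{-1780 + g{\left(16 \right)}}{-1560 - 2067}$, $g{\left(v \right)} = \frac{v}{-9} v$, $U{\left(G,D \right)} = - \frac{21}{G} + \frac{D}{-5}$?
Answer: $\frac{2081857}{170748} \approx 12.193$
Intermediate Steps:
$U{\left(G,D \right)} = - \frac{21}{G} - \frac{D}{5}$ ($U{\left(G,D \right)} = - \frac{21}{G} + D \left(- \frac{1}{5}\right) = - \frac{21}{G} - \frac{D}{5}$)
$g{\left(v \right)} = - \frac{v^{2}}{9}$ ($g{\left(v \right)} = v \left(- \frac{1}{9}\right) v = - \frac{v}{9} v = - \frac{v^{2}}{9}$)
$b = \frac{1252}{2511}$ ($b = \frac{-1780 - \frac{16^{2}}{9}}{-1560 - 2067} = \frac{-1780 - \frac{256}{9}}{-3627} = \left(-1780 - \frac{256}{9}\right) \left(- \frac{1}{3627}\right) = \left(- \frac{16276}{9}\right) \left(- \frac{1}{3627}\right) = \frac{1252}{2511} \approx 0.49861$)
$U{\left(68,-65 \right)} - b = \left(- \frac{21}{68} - -13\right) - \frac{1252}{2511} = \left(\left(-21\right) \frac{1}{68} + 13\right) - \frac{1252}{2511} = \left(- \frac{21}{68} + 13\right) - \frac{1252}{2511} = \frac{863}{68} - \frac{1252}{2511} = \frac{2081857}{170748}$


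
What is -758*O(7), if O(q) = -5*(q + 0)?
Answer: 26530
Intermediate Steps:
O(q) = -5*q
-758*O(7) = -(-3790)*7 = -758*(-35) = 26530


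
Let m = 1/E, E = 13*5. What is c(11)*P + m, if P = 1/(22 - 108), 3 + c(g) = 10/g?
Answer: 2441/61490 ≈ 0.039698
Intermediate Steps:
E = 65
c(g) = -3 + 10/g
m = 1/65 ≈ 0.015385
P = -1/86 (P = 1/(-86) = -1/86 ≈ -0.011628)
c(11)*P + m = (-3 + 10/11)*(-1/86) + 1/65 = -23/11*(-1/86) + 1/65 = 23/946 + 1/65 = 2441/61490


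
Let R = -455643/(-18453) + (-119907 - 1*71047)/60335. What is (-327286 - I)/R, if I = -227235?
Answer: -37130985649835/7989182081 ≈ -4647.7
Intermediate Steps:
R = 7989182081/371120585 (R = -455643*(-1/18453) + (-119907 - 71047)*(1/60335) = 151881/6151 - 190954*1/60335 = 151881/6151 - 190954/60335 = 7989182081/371120585 ≈ 21.527)
(-327286 - I)/R = (-327286 - 1*(-227235))/(7989182081/371120585) = (-327286 + 227235)*(371120585/7989182081) = -100051*371120585/7989182081 = -37130985649835/7989182081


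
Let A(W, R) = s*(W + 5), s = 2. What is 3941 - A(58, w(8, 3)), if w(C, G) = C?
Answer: 3815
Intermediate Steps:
A(W, R) = 10 + 2*W (A(W, R) = 2*(W + 5) = 2*(5 + W) = 10 + 2*W)
3941 - A(58, w(8, 3)) = 3941 - (10 + 2*58) = 3941 - (10 + 116) = 3941 - 1*126 = 3941 - 126 = 3815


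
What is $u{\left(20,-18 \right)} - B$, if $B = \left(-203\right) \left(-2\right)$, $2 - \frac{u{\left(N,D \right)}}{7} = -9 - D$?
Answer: $-455$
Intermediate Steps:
$u{\left(N,D \right)} = 77 + 7 D$ ($u{\left(N,D \right)} = 14 - 7 \left(-9 - D\right) = 14 + \left(63 + 7 D\right) = 77 + 7 D$)
$B = 406$
$u{\left(20,-18 \right)} - B = \left(77 + 7 \left(-18\right)\right) - 406 = \left(77 - 126\right) - 406 = -49 - 406 = -455$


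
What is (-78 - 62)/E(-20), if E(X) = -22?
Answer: 70/11 ≈ 6.3636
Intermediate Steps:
(-78 - 62)/E(-20) = (-78 - 62)/(-22) = -140*(-1/22) = 70/11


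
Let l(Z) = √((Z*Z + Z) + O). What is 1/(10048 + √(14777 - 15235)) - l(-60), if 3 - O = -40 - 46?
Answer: (-I - √1662082 + 10048*I*√3629)/(√458 - 10048*I) ≈ -60.241 - 2.1188e-7*I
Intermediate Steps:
O = 89 (O = 3 - (-40 - 46) = 3 - 1*(-86) = 3 + 86 = 89)
l(Z) = √(89 + Z + Z²) (l(Z) = √((Z*Z + Z) + 89) = √((Z² + Z) + 89) = √((Z + Z²) + 89) = √(89 + Z + Z²))
1/(10048 + √(14777 - 15235)) - l(-60) = 1/(10048 + √(14777 - 15235)) - √(89 - 60 + (-60)²) = 1/(10048 + √(-458)) - √(89 - 60 + 3600) = 1/(10048 + I*√458) - √3629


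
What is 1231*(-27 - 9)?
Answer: -44316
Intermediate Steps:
1231*(-27 - 9) = 1231*(-36) = -44316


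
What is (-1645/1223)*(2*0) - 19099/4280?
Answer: -19099/4280 ≈ -4.4624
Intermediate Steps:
(-1645/1223)*(2*0) - 19099/4280 = -1645*1/1223*0 - 19099/4280 = -1645/1223*0 - 1*19099/4280 = 0 - 19099/4280 = -19099/4280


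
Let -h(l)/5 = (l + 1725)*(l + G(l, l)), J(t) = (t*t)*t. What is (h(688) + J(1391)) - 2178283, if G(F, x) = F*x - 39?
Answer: -3029484357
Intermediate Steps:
G(F, x) = -39 + F*x
J(t) = t³ (J(t) = t²*t = t³)
h(l) = -5*(1725 + l)*(-39 + l + l²) (h(l) = -5*(l + 1725)*(l + (-39 + l*l)) = -5*(1725 + l)*(l + (-39 + l²)) = -5*(1725 + l)*(-39 + l + l²))
(h(688) + J(1391)) - 2178283 = ((336375 - 8630*688² - 8430*688 - 5*688³) + 1391³) - 2178283 = ((336375 - 8630*473344 - 5799840 - 5*325660672) + 2691419471) - 2178283 = ((336375 - 4084958720 - 5799840 - 1628303360) + 2691419471) - 2178283 = (-5718725545 + 2691419471) - 2178283 = -3027306074 - 2178283 = -3029484357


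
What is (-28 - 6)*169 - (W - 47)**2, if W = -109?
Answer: -30082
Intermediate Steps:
(-28 - 6)*169 - (W - 47)**2 = (-28 - 6)*169 - (-109 - 47)**2 = -34*169 - 1*(-156)**2 = -5746 - 1*24336 = -5746 - 24336 = -30082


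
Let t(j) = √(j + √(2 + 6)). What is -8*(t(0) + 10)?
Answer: -80 - 8*2^(¾) ≈ -93.454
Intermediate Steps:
t(j) = √(j + 2*√2) (t(j) = √(j + √8) = √(j + 2*√2))
-8*(t(0) + 10) = -8*(√(0 + 2*√2) + 10) = -8*(√(2*√2) + 10) = -8*(2^(¾) + 10) = -8*(10 + 2^(¾)) = -80 - 8*2^(¾)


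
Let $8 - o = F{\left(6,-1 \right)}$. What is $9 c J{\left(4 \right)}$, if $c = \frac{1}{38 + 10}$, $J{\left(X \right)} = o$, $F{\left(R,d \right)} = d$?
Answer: $\frac{27}{16} \approx 1.6875$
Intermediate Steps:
$o = 9$ ($o = 8 - -1 = 8 + 1 = 9$)
$J{\left(X \right)} = 9$
$c = \frac{1}{48} \approx 0.020833$
$9 c J{\left(4 \right)} = 9 \cdot \frac{1}{48} \cdot 9 = \frac{3}{16} \cdot 9 = \frac{27}{16}$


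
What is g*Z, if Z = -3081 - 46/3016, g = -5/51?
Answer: 23230855/76908 ≈ 302.06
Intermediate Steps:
g = -5/51 (g = -5*1/51 = -5/51 ≈ -0.098039)
Z = -4646171/1508 (Z = -3081 - 46*1/3016 = -3081 - 23/1508 = -4646171/1508 ≈ -3081.0)
g*Z = -5/51*(-4646171/1508) = 23230855/76908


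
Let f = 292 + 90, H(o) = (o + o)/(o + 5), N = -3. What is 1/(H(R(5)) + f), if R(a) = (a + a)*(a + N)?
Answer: 5/1918 ≈ 0.0026069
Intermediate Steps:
R(a) = 2*a*(-3 + a) (R(a) = (a + a)*(a - 3) = (2*a)*(-3 + a) = 2*a*(-3 + a))
H(o) = 2*o/(5 + o) (H(o) = (2*o)/(5 + o) = 2*o/(5 + o))
f = 382
1/(H(R(5)) + f) = 1/(2*(2*5*(-3 + 5))/(5 + 2*5*(-3 + 5)) + 382) = 1/(2*(2*5*2)/(5 + 2*5*2) + 382) = 1/(2*20/(5 + 20) + 382) = 1/(2*20/25 + 382) = 1/(2*20*(1/25) + 382) = 1/(8/5 + 382) = 1/(1918/5) = 5/1918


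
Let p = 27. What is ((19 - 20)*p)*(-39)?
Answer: 1053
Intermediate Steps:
((19 - 20)*p)*(-39) = ((19 - 20)*27)*(-39) = -1*27*(-39) = -27*(-39) = 1053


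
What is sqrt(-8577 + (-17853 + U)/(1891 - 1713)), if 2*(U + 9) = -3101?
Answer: I*sqrt(275209093)/178 ≈ 93.199*I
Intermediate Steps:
U = -3119/2 (U = -9 + (1/2)*(-3101) = -9 - 3101/2 = -3119/2 ≈ -1559.5)
sqrt(-8577 + (-17853 + U)/(1891 - 1713)) = sqrt(-8577 + (-17853 - 3119/2)/(1891 - 1713)) = sqrt(-8577 - 38825/2/178) = sqrt(-8577 - 38825/2*1/178) = sqrt(-8577 - 38825/356) = sqrt(-3092237/356) = I*sqrt(275209093)/178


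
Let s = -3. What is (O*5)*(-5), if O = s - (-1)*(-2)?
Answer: 125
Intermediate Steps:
O = -5 (O = -3 - (-1)*(-2) = -3 - 1*2 = -3 - 2 = -5)
(O*5)*(-5) = -5*5*(-5) = -25*(-5) = 125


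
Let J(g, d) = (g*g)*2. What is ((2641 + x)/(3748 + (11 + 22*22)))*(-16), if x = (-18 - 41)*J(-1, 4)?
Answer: -40368/4243 ≈ -9.5140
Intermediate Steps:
J(g, d) = 2*g**2 (J(g, d) = g**2*2 = 2*g**2)
x = -118 (x = (-18 - 41)*(2*(-1)**2) = -118 ≈ -118.00)
((2641 + x)/(3748 + (11 + 22*22)))*(-16) = ((2641 - 118)/(3748 + (11 + 22*22)))*(-16) = (2523/(3748 + (11 + 484)))*(-16) = (2523/(3748 + 495))*(-16) = (2523/4243)*(-16) = -40368/4243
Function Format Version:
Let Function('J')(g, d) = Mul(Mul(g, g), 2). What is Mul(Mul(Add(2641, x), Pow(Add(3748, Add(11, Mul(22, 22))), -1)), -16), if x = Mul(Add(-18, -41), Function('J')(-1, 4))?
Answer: Rational(-40368, 4243) ≈ -9.5140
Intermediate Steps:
Function('J')(g, d) = Mul(2, Pow(g, 2)) (Function('J')(g, d) = Mul(Pow(g, 2), 2) = Mul(2, Pow(g, 2)))
x = -118 (x = Mul(Add(-18, -41), Mul(2, Pow(-1, 2))) = Mul(-59, Mul(2, 1)) = Mul(-59, 2) = -118)
Mul(Mul(Add(2641, x), Pow(Add(3748, Add(11, Mul(22, 22))), -1)), -16) = Mul(Mul(Add(2641, -118), Pow(Add(3748, Add(11, Mul(22, 22))), -1)), -16) = Mul(Mul(2523, Pow(Add(3748, Add(11, 484)), -1)), -16) = Mul(Mul(2523, Pow(Add(3748, 495), -1)), -16) = Mul(Mul(2523, Pow(4243, -1)), -16) = Mul(Mul(2523, Rational(1, 4243)), -16) = Mul(Rational(2523, 4243), -16) = Rational(-40368, 4243)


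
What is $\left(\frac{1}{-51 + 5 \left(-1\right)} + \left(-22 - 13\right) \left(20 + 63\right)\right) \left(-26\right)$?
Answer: $\frac{2114853}{28} \approx 75531.0$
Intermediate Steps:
$\left(\frac{1}{-51 + 5 \left(-1\right)} + \left(-22 - 13\right) \left(20 + 63\right)\right) \left(-26\right) = \left(\frac{1}{-51 - 5} - 2905\right) \left(-26\right) = \left(\frac{1}{-56} - 2905\right) \left(-26\right) = \left(- \frac{1}{56} - 2905\right) \left(-26\right) = \left(- \frac{162681}{56}\right) \left(-26\right) = \frac{2114853}{28}$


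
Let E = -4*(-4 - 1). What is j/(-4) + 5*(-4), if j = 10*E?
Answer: -70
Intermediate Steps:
E = 20 (E = -4*(-5) = 20)
j = 200 (j = 10*20 = 200)
j/(-4) + 5*(-4) = 200/(-4) + 5*(-4) = 200*(-1/4) - 20 = -50 - 20 = -70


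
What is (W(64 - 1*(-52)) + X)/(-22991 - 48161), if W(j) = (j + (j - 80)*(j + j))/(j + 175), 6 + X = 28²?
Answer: -117433/10352616 ≈ -0.011343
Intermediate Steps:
X = 778 (X = -6 + 28² = -6 + 784 = 778)
W(j) = (j + 2*j*(-80 + j))/(175 + j) (W(j) = (j + (-80 + j)*(2*j))/(175 + j) = (j + 2*j*(-80 + j))/(175 + j))
(W(64 - 1*(-52)) + X)/(-22991 - 48161) = ((64 - 1*(-52))*(-159 + 2*(64 - 1*(-52)))/(175 + (64 - 1*(-52))) + 778)/(-22991 - 48161) = ((64 + 52)*(-159 + 2*(64 + 52))/(175 + (64 + 52)) + 778)/(-71152) = (116*(-159 + 2*116)/(175 + 116) + 778)*(-1/71152) = (116*(-159 + 232)/291 + 778)*(-1/71152) = (116*(1/291)*73 + 778)*(-1/71152) = (8468/291 + 778)*(-1/71152) = (234866/291)*(-1/71152) = -117433/10352616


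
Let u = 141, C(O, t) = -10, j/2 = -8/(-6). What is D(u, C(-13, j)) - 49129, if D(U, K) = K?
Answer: -49139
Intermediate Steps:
j = 8/3 (j = 2*(-8/(-6)) = 2*(-8*(-1/6)) = 2*(4/3) = 8/3 ≈ 2.6667)
D(u, C(-13, j)) - 49129 = -10 - 49129 = -49139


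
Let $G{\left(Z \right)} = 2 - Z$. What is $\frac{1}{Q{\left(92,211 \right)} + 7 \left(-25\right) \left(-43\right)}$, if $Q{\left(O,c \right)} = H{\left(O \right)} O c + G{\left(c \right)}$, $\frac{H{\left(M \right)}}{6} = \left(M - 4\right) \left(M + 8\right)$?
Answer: $\frac{1}{1024960916} \approx 9.7565 \cdot 10^{-10}$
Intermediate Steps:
$H{\left(M \right)} = 6 \left(-4 + M\right) \left(8 + M\right)$ ($H{\left(M \right)} = 6 \left(M - 4\right) \left(M + 8\right) = 6 \left(-4 + M\right) \left(8 + M\right)$)
$Q{\left(O,c \right)} = 2 - c + O c \left(-192 + 6 O^{2} + 24 O\right)$ ($Q{\left(O,c \right)} = \left(-192 + 6 O^{2} + 24 O\right) O c - \left(-2 + c\right) = O \left(-192 + 6 O^{2} + 24 O\right) c - \left(-2 + c\right) = O c \left(-192 + 6 O^{2} + 24 O\right) - \left(-2 + c\right) = 2 - c + O c \left(-192 + 6 O^{2} + 24 O\right)$)
$\frac{1}{Q{\left(92,211 \right)} + 7 \left(-25\right) \left(-43\right)} = \frac{1}{\left(2 - 211 + 6 \cdot 92 \cdot 211 \left(-32 + 92^{2} + 4 \cdot 92\right)\right) + 7 \left(-25\right) \left(-43\right)} = \frac{1}{\left(2 - 211 + 6 \cdot 92 \cdot 211 \left(-32 + 8464 + 368\right)\right) - -7525} = \frac{1}{\left(2 - 211 + 6 \cdot 92 \cdot 211 \cdot 8800\right) + 7525} = \frac{1}{\left(2 - 211 + 1024953600\right) + 7525} = \frac{1}{1024953391 + 7525} = \frac{1}{1024960916}$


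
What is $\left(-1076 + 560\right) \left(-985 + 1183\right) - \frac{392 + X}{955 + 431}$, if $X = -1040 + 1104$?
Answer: $- \frac{23600884}{231} \approx -1.0217 \cdot 10^{5}$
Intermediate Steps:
$X = 64$
$\left(-1076 + 560\right) \left(-985 + 1183\right) - \frac{392 + X}{955 + 431} = \left(-1076 + 560\right) \left(-985 + 1183\right) - \frac{392 + 64}{955 + 431} = \left(-516\right) 198 - \frac{456}{1386} = -102168 - 456 \cdot \frac{1}{1386} = -102168 - \frac{76}{231} = - \frac{23600884}{231}$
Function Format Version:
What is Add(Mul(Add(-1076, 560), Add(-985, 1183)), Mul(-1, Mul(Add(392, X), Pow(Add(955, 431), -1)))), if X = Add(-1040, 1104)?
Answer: Rational(-23600884, 231) ≈ -1.0217e+5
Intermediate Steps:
X = 64
Add(Mul(Add(-1076, 560), Add(-985, 1183)), Mul(-1, Mul(Add(392, X), Pow(Add(955, 431), -1)))) = Add(Mul(Add(-1076, 560), Add(-985, 1183)), Mul(-1, Mul(Add(392, 64), Pow(Add(955, 431), -1)))) = Add(Mul(-516, 198), Mul(-1, Mul(456, Pow(1386, -1)))) = Add(-102168, Mul(-1, Mul(456, Rational(1, 1386)))) = Add(-102168, Mul(-1, Rational(76, 231))) = Add(-102168, Rational(-76, 231)) = Rational(-23600884, 231)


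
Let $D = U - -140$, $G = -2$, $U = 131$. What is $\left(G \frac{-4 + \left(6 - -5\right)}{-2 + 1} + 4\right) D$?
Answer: $4878$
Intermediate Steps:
$D = 271$ ($D = 131 - -140 = 131 + 140 = 271$)
$\left(G \frac{-4 + \left(6 - -5\right)}{-2 + 1} + 4\right) D = \left(- 2 \frac{-4 + \left(6 - -5\right)}{-2 + 1} + 4\right) 271 = \left(- 2 \frac{-4 + \left(6 + 5\right)}{-1} + 4\right) 271 = \left(- 2 \left(-4 + 11\right) \left(-1\right) + 4\right) 271 = \left(- 2 \cdot 7 \left(-1\right) + 4\right) 271 = \left(\left(-2\right) \left(-7\right) + 4\right) 271 = \left(14 + 4\right) 271 = 18 \cdot 271 = 4878$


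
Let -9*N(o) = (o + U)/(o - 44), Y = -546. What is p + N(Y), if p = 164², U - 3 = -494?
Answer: 142816723/5310 ≈ 26896.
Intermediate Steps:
U = -491 (U = 3 - 494 = -491)
N(o) = -(-491 + o)/(9*(-44 + o)) (N(o) = -(o - 491)/(9*(o - 44)) = -(-491 + o)/(9*(-44 + o)))
p = 26896
p + N(Y) = 26896 + (491 - 1*(-546))/(9*(-44 - 546)) = 26896 + (⅑)*(491 + 546)/(-590) = 26896 + (⅑)*(-1/590)*1037 = 26896 - 1037/5310 = 142816723/5310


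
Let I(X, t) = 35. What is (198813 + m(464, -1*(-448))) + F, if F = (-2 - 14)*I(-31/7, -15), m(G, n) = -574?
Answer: 197679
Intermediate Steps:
F = -560 (F = (-2 - 14)*35 = -16*35 = -560)
(198813 + m(464, -1*(-448))) + F = (198813 - 574) - 560 = 198239 - 560 = 197679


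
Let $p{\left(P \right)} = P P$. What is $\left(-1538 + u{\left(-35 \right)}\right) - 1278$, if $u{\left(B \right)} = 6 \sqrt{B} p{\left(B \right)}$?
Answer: $-2816 + 7350 i \sqrt{35} \approx -2816.0 + 43483.0 i$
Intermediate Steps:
$p{\left(P \right)} = P^{2}$
$u{\left(B \right)} = 6 B^{\frac{5}{2}}$ ($u{\left(B \right)} = 6 \sqrt{B} B^{2} = 6 B^{\frac{5}{2}}$)
$\left(-1538 + u{\left(-35 \right)}\right) - 1278 = \left(-1538 + 6 \left(-35\right)^{\frac{5}{2}}\right) - 1278 = \left(-1538 + 6 \cdot 1225 i \sqrt{35}\right) - 1278 = \left(-1538 + 7350 i \sqrt{35}\right) - 1278 = -2816 + 7350 i \sqrt{35}$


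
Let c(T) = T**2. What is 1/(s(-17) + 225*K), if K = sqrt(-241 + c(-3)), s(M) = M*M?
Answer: 289/11828521 - 450*I*sqrt(58)/11828521 ≈ 2.4432e-5 - 0.00028973*I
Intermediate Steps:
s(M) = M**2
K = 2*I*sqrt(58) (K = sqrt(-241 + (-3)**2) = sqrt(-241 + 9) = sqrt(-232) = 2*I*sqrt(58) ≈ 15.232*I)
1/(s(-17) + 225*K) = 1/((-17)**2 + 225*(2*I*sqrt(58))) = 1/(289 + 450*I*sqrt(58))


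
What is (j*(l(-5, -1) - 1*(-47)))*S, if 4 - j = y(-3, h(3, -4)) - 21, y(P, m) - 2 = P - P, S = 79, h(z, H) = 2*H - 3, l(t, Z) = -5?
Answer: 76314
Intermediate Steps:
h(z, H) = -3 + 2*H
y(P, m) = 2 (y(P, m) = 2 + (P - P) = 2 + 0 = 2)
j = 23 (j = 4 - (2 - 21) = 4 - 1*(-19) = 4 + 19 = 23)
(j*(l(-5, -1) - 1*(-47)))*S = (23*(-5 - 1*(-47)))*79 = (23*(-5 + 47))*79 = (23*42)*79 = 966*79 = 76314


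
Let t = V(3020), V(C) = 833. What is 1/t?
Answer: 1/833 ≈ 0.0012005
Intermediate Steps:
t = 833
1/t = 1/833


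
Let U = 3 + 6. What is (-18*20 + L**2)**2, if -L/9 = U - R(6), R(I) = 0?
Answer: 38452401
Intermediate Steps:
U = 9
L = -81 (L = -9*(9 - 1*0) = -9*(9 + 0) = -9*9 = -81)
(-18*20 + L**2)**2 = (-18*20 + (-81)**2)**2 = (-360 + 6561)**2 = 6201**2 = 38452401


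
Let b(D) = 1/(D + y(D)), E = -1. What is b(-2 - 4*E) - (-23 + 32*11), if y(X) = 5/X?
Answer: -2959/9 ≈ -328.78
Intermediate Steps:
b(D) = 1/(D + 5/D)
b(-2 - 4*E) - (-23 + 32*11) = (-2 - 4*(-1))/(5 + (-2 - 4*(-1))²) - (-23 + 32*11) = (-2 + 4)/(5 + (-2 + 4)²) - (-23 + 352) = 2/(5 + 2²) - 1*329 = 2/(5 + 4) - 329 = 2/9 - 329 = -2959/9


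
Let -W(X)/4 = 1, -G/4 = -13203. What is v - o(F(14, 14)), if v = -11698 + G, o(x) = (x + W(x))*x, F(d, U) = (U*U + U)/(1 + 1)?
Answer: 30509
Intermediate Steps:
G = 52812 (G = -4*(-13203) = 52812)
W(X) = -4 (W(X) = -4*1 = -4)
F(d, U) = U/2 + U²/2 (F(d, U) = (U² + U)/2 = (U + U²)*(½) = U/2 + U²/2)
o(x) = x*(-4 + x) (o(x) = (x - 4)*x = (-4 + x)*x = x*(-4 + x))
v = 41114 (v = -11698 + 52812 = 41114)
v - o(F(14, 14)) = 41114 - (½)*14*(1 + 14)*(-4 + (½)*14*(1 + 14)) = 41114 - (½)*14*15*(-4 + (½)*14*15) = 41114 - 105*(-4 + 105) = 41114 - 105*101 = 41114 - 1*10605 = 41114 - 10605 = 30509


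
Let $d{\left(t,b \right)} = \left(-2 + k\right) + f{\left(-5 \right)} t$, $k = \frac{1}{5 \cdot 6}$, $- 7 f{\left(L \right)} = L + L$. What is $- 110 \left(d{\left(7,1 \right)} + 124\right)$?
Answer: $- \frac{43571}{3} \approx -14524.0$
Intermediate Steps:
$f{\left(L \right)} = - \frac{2 L}{7}$ ($f{\left(L \right)} = - \frac{L + L}{7} = - \frac{2 L}{7}$)
$k = \frac{1}{30} \approx 0.033333$
$d{\left(t,b \right)} = - \frac{59}{30} + \frac{10 t}{7}$ ($d{\left(t,b \right)} = \left(-2 + \frac{1}{30}\right) + \left(- \frac{2}{7}\right) \left(-5\right) t = - \frac{59}{30} + \frac{10 t}{7}$)
$- 110 \left(d{\left(7,1 \right)} + 124\right) = - 110 \left(\left(- \frac{59}{30} + \frac{10}{7} \cdot 7\right) + 124\right) = - 110 \left(\left(- \frac{59}{30} + 10\right) + 124\right) = - 110 \left(\frac{241}{30} + 124\right) = \left(-110\right) \frac{3961}{30} = - \frac{43571}{3}$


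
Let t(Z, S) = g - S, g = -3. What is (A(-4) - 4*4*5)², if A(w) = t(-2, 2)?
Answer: 7225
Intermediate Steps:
t(Z, S) = -3 - S
A(w) = -5 (A(w) = -3 - 1*2 = -3 - 2 = -5)
(A(-4) - 4*4*5)² = (-5 - 4*4*5)² = (-5 - 16*5)² = (-5 - 80)² = (-85)² = 7225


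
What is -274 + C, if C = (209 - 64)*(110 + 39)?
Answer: 21331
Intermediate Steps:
C = 21605 (C = 145*149 = 21605)
-274 + C = -274 + 21605 = 21331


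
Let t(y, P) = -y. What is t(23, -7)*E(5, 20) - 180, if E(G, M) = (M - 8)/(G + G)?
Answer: -1038/5 ≈ -207.60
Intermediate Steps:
E(G, M) = (-8 + M)/(2*G) (E(G, M) = (-8 + M)/((2*G)) = (-8 + M)*(1/(2*G)) = (-8 + M)/(2*G))
t(23, -7)*E(5, 20) - 180 = (-1*23)*((½)*(-8 + 20)/5) - 180 = -23*12/(2*5) - 180 = -23*6/5 - 180 = -138/5 - 180 = -1038/5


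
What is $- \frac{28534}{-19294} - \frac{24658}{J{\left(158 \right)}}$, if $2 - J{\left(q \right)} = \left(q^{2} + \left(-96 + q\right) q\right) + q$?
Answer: $\frac{33455559}{15310666} \approx 2.1851$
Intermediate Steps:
$J{\left(q \right)} = 2 - q - q^{2} - q \left(-96 + q\right)$ ($J{\left(q \right)} = 2 - \left(\left(q^{2} + \left(-96 + q\right) q\right) + q\right) = 2 - \left(\left(q^{2} + q \left(-96 + q\right)\right) + q\right) = 2 - \left(q + q^{2} + q \left(-96 + q\right)\right) = 2 - q - q^{2} - q \left(-96 + q\right)$)
$- \frac{28534}{-19294} - \frac{24658}{J{\left(158 \right)}} = - \frac{28534}{-19294} - \frac{24658}{2 - 2 \cdot 158^{2} + 95 \cdot 158} = \left(-28534\right) \left(- \frac{1}{19294}\right) - \frac{24658}{2 - 49928 + 15010} = \frac{1297}{877} - \frac{24658}{2 - 49928 + 15010} = \frac{1297}{877} - \frac{24658}{-34916} = \frac{1297}{877} - - \frac{12329}{17458} = \frac{1297}{877} + \frac{12329}{17458} = \frac{33455559}{15310666}$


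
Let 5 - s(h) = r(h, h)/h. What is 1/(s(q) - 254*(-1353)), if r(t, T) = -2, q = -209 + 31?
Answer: 89/30586362 ≈ 2.9098e-6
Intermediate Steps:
q = -178
s(h) = 5 + 2/h (s(h) = 5 - (-2)/h = 5 + 2/h)
1/(s(q) - 254*(-1353)) = 1/((5 + 2/(-178)) - 254*(-1353)) = 1/((5 + 2*(-1/178)) + 343662) = 1/((5 - 1/89) + 343662) = 1/(444/89 + 343662) = 1/(30586362/89) = 89/30586362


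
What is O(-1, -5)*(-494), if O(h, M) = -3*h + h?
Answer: -988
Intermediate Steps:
O(h, M) = -2*h
O(-1, -5)*(-494) = -2*(-1)*(-494) = 2*(-494) = -988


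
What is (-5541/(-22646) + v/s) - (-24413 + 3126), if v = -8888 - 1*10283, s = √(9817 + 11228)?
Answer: 482070943/22646 - 19171*√21045/21045 ≈ 21155.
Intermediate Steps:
s = √21045 ≈ 145.07
v = -19171 (v = -8888 - 10283 = -19171)
(-5541/(-22646) + v/s) - (-24413 + 3126) = (-5541/(-22646) - 19171*√21045/21045) - (-24413 + 3126) = (-5541*(-1/22646) - 19171*√21045/21045) - 1*(-21287) = (5541/22646 - 19171*√21045/21045) + 21287 = 482070943/22646 - 19171*√21045/21045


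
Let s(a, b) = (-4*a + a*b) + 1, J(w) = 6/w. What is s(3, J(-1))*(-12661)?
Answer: 367169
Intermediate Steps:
s(a, b) = 1 - 4*a + a*b
s(3, J(-1))*(-12661) = (1 - 4*3 + 3*(6/(-1)))*(-12661) = (1 - 12 + 3*(6*(-1)))*(-12661) = (1 - 12 + 3*(-6))*(-12661) = (1 - 12 - 18)*(-12661) = -29*(-12661) = 367169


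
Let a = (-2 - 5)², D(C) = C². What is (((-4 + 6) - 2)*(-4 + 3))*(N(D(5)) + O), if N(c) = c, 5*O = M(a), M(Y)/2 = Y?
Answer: 0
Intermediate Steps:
a = 49 (a = (-7)² = 49)
M(Y) = 2*Y
O = 98/5 (O = (2*49)/5 = (⅕)*98 = 98/5 ≈ 19.600)
(((-4 + 6) - 2)*(-4 + 3))*(N(D(5)) + O) = (((-4 + 6) - 2)*(-4 + 3))*(5² + 98/5) = ((2 - 2)*(-1))*(25 + 98/5) = (0*(-1))*(223/5) = 0*(223/5) = 0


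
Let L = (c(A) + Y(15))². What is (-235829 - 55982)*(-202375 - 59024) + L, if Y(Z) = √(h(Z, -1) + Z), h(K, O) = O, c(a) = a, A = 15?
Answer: 76279103828 + 30*√14 ≈ 7.6279e+10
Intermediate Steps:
Y(Z) = √(-1 + Z)
L = (15 + √14)² (L = (15 + √(-1 + 15))² = (15 + √14)² ≈ 351.25)
(-235829 - 55982)*(-202375 - 59024) + L = (-235829 - 55982)*(-202375 - 59024) + (15 + √14)² = -291811*(-261399) + (15 + √14)² = 76279103589 + (15 + √14)²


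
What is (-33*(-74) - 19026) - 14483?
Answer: -31067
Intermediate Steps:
(-33*(-74) - 19026) - 14483 = (2442 - 19026) - 14483 = -16584 - 14483 = -31067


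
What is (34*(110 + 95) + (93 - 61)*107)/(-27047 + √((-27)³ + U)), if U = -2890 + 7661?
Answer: -281126518/731555121 - 83152*I*√233/731555121 ≈ -0.38429 - 0.001735*I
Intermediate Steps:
U = 4771
(34*(110 + 95) + (93 - 61)*107)/(-27047 + √((-27)³ + U)) = (34*(110 + 95) + (93 - 61)*107)/(-27047 + √((-27)³ + 4771)) = (34*205 + 32*107)/(-27047 + √(-19683 + 4771)) = (6970 + 3424)/(-27047 + √(-14912)) = 10394/(-27047 + 8*I*√233)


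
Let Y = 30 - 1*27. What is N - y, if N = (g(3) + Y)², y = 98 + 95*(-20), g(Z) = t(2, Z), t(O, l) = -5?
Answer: 1806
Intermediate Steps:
Y = 3 (Y = 30 - 27 = 3)
g(Z) = -5
y = -1802 (y = 98 - 1900 = -1802)
N = 4 (N = (-5 + 3)² = (-2)² = 4)
N - y = 4 - 1*(-1802) = 4 + 1802 = 1806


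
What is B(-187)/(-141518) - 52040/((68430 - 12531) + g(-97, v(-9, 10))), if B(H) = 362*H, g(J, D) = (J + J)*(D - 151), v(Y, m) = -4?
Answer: -59423509/467929267 ≈ -0.12699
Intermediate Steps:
g(J, D) = 2*J*(-151 + D) (g(J, D) = (2*J)*(-151 + D) = 2*J*(-151 + D))
B(-187)/(-141518) - 52040/((68430 - 12531) + g(-97, v(-9, 10))) = (362*(-187))/(-141518) - 52040/((68430 - 12531) + 2*(-97)*(-151 - 4)) = -67694*(-1/141518) - 52040/(55899 + 2*(-97)*(-155)) = 33847/70759 - 52040/(55899 + 30070) = 33847/70759 - 52040/85969 = -59423509/467929267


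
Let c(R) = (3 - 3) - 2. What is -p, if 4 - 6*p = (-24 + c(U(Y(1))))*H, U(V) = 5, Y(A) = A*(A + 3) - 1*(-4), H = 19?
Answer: -83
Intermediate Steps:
Y(A) = 4 + A*(3 + A) (Y(A) = A*(3 + A) + 4 = 4 + A*(3 + A))
c(R) = -2 (c(R) = 0 - 2 = -2)
p = 83 (p = ⅔ - (-24 - 2)*19/6 = ⅔ - (-13)*19/3 = ⅔ - ⅙*(-494) = ⅔ + 247/3 = 83)
-p = -1*83 = -83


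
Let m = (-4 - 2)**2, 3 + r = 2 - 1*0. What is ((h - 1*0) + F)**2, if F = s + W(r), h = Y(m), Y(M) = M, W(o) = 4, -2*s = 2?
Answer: 1521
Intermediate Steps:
r = -1 (r = -3 + (2 - 1*0) = -3 + (2 + 0) = -3 + 2 = -1)
s = -1 (s = -1/2*2 = -1)
m = 36 (m = (-6)**2 = 36)
h = 36
F = 3 (F = -1 + 4 = 3)
((h - 1*0) + F)**2 = ((36 - 1*0) + 3)**2 = ((36 + 0) + 3)**2 = (36 + 3)**2 = 39**2 = 1521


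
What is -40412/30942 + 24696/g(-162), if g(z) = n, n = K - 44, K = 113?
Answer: 126892534/355833 ≈ 356.61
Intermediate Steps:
n = 69 (n = 113 - 44 = 69)
g(z) = 69
-40412/30942 + 24696/g(-162) = -40412/30942 + 24696/69 = -40412*1/30942 + 24696*(1/69) = -20206/15471 + 8232/23 = 126892534/355833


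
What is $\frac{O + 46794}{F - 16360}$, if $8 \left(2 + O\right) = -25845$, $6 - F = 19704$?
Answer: $- \frac{31681}{26224} \approx -1.2081$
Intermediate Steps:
$F = -19698$ ($F = 6 - 19704 = -19698$)
$O = - \frac{25861}{8}$ ($O = -2 + \frac{1}{8} \left(-25845\right) = -2 - \frac{25845}{8} = - \frac{25861}{8} \approx -3232.6$)
$\frac{O + 46794}{F - 16360} = \frac{- \frac{25861}{8} + 46794}{-19698 - 16360} = \frac{348491}{8 \left(-36058\right)} = \frac{348491}{8} \left(- \frac{1}{36058}\right) = - \frac{31681}{26224}$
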